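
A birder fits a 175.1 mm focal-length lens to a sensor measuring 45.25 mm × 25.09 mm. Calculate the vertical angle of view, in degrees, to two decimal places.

8.20°

Angle of view α = 2·arctan(h/2f) with h = 25.09 mm and f = 175.1 mm.
h/2f = 0.07164; arctan(0.07164) ≈ 4.0979°, so α ≈ 8.1959°.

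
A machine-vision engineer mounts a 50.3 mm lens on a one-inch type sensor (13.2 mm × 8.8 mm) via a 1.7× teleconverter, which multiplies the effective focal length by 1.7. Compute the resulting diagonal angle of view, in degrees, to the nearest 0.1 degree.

10.6°

Effective focal length f = 50.3 × 1.7 = 85.51 mm.
Sensor diagonal = √(13.2² + 8.8²) = √251.6800 ≈ 15.8644 mm.
α = 2·arctan(15.864 / (2 × 85.51)) = 2·arctan(0.09276) ≈ 10.5996°.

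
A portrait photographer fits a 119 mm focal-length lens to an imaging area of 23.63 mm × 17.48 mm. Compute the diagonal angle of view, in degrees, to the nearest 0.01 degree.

Sensor diagonal = √(23.63² + 17.48²) = √863.9273 ≈ 29.3926 mm.
Angle of view α = 2·arctan(d/2f) with d = 29.3926 mm and f = 119 mm.
d/2f = 0.12350; arctan(0.12350) ≈ 7.0403°, so α ≈ 14.0806°.

14.08°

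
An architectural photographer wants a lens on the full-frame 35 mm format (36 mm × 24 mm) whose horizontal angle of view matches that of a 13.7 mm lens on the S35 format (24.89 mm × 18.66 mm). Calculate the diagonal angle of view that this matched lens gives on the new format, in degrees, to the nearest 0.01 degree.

95.02°

Equal horizontal AOV ⇒ f₂ = f₁ · 36/24.89 = 13.7 × 1.44636 ≈ 19.8152 mm.
Sensor diagonal = √(36² + 24²) = √1872.0000 ≈ 43.2666 mm.
Diagonal AOV on the new format = 2·arctan(43.2666 / (2 × 19.8152)) = 2·arctan(1.09175) ≈ 95.0233°.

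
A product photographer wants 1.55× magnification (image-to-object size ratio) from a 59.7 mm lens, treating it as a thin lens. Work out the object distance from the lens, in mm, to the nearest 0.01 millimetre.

98.22 mm

With m = dᵢ/dₒ and 1/f = 1/dₒ + 1/dᵢ, substituting dᵢ = m·dₒ gives 1/f = (1 + 1/m)/dₒ, hence dₒ = f·(1 + 1/m).
dₒ = 59.7 × (1 + 1/1.55) = 59.7 × 1.64516 ≈ 98.216 mm.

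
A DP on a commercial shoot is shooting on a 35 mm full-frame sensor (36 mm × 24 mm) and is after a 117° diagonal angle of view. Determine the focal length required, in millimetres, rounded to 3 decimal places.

Sensor diagonal = √(36² + 24²) = √1872.0000 ≈ 43.2666 mm.
From α = 2·arctan(d/2f) we get f = d / (2·tan(α/2)).
With d = 43.2666 mm and α/2 = 58.5°, tan(α/2) ≈ 1.63185, so f ≈ 43.2666 / 3.26370 ≈ 13.2569 mm.

13.257 mm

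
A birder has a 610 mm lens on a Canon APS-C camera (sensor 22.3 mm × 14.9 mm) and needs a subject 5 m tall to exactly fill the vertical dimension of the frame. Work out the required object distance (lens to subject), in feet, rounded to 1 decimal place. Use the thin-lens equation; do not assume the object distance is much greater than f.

673.6 ft

W: 5 m = 5000 mm.
Magnification m = h/W = dᵢ/dₒ; combined with 1/f = 1/dₒ + 1/dᵢ this gives dₒ = f·(1 + W/h).
dₒ = 610 mm × (1 + 5000/14.9) = 610 × 336.5705 ≈ 205307.987 mm = 205307.987/304.8 ft = 673.583 ft.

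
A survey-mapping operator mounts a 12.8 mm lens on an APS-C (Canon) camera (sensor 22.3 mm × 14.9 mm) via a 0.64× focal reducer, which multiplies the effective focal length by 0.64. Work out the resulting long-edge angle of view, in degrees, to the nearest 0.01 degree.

Effective focal length f = 12.8 × 0.64 = 8.192 mm.
α = 2·arctan(22.3 / (2 × 8.192)) = 2·arctan(1.36108) ≈ 107.3899°.

107.39°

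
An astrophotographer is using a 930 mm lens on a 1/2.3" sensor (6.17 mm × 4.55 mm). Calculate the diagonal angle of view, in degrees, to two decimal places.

0.47°

Sensor diagonal = √(6.17² + 4.55²) = √58.7714 ≈ 7.6663 mm.
Angle of view α = 2·arctan(d/2f) with d = 7.6663 mm and f = 930 mm.
d/2f = 0.00412; arctan(0.00412) ≈ 0.2362°, so α ≈ 0.4723°.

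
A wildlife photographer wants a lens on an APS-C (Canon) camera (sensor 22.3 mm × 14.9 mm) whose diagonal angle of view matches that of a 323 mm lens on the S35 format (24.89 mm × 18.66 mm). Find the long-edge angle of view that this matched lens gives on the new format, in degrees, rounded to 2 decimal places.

4.59°

Sensor diagonal = √(24.89² + 18.66²) = √967.7077 ≈ 31.1080 mm.
Sensor diagonal = √(22.3² + 14.9²) = √719.3000 ≈ 26.8198 mm.
Equal diagonal AOV ⇒ f₂ = f₁ · 26.8198/31.1080 = 323 × 0.86215 ≈ 278.4745 mm.
Long-edge AOV on the new format = 2·arctan(22.3 / (2 × 278.4745)) = 2·arctan(0.04004) ≈ 4.5857°.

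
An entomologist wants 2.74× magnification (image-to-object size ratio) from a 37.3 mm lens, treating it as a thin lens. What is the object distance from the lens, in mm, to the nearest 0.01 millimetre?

50.91 mm

With m = dᵢ/dₒ and 1/f = 1/dₒ + 1/dᵢ, substituting dᵢ = m·dₒ gives 1/f = (1 + 1/m)/dₒ, hence dₒ = f·(1 + 1/m).
dₒ = 37.3 × (1 + 1/2.74) = 37.3 × 1.36496 ≈ 50.913 mm.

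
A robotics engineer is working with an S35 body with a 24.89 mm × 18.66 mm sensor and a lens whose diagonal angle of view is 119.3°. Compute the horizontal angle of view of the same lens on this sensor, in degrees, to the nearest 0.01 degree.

107.61°

Sensor diagonal = √(24.89² + 18.66²) = √967.7077 ≈ 31.1080 mm.
From the diagonal AOV: f = 31.1080 / (2·tan(59.65°)) = 31.1080 / 3.41574 ≈ 9.1072 mm.
Horizontal AOV = 2·arctan(24.89 / (2 × 9.1072)) = 2·arctan(1.36649) ≈ 107.6067°.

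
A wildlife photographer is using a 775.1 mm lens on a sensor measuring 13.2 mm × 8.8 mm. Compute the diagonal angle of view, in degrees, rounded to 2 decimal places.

Sensor diagonal = √(13.2² + 8.8²) = √251.6800 ≈ 15.8644 mm.
Angle of view α = 2·arctan(d/2f) with d = 15.8644 mm and f = 775.1 mm.
d/2f = 0.01023; arctan(0.01023) ≈ 0.5863°, so α ≈ 1.1727°.

1.17°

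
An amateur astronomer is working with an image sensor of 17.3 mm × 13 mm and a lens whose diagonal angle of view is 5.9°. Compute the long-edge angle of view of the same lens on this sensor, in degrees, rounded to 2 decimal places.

Sensor diagonal = √(17.3² + 13²) = √468.2900 ≈ 21.6400 mm.
From the diagonal AOV: f = 21.6400 / (2·tan(2.95°)) = 21.6400 / 0.10307 ≈ 209.9636 mm.
Long-edge AOV = 2·arctan(17.3 / (2 × 209.9636)) = 2·arctan(0.04120) ≈ 4.7182°.

4.72°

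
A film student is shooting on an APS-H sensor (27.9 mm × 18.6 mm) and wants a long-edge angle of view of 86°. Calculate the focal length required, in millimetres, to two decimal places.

14.96 mm

From α = 2·arctan(w/2f) we get f = w / (2·tan(α/2)).
With w = 27.9 mm and α/2 = 43°, tan(α/2) ≈ 0.93252, so f ≈ 27.9 / 1.86503 ≈ 14.9595 mm.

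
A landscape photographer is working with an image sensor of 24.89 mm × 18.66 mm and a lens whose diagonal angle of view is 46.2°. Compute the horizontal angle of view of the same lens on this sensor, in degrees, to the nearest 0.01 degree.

Sensor diagonal = √(24.89² + 18.66²) = √967.7077 ≈ 31.1080 mm.
From the diagonal AOV: f = 31.1080 / (2·tan(23.1°)) = 31.1080 / 0.85307 ≈ 36.4658 mm.
Horizontal AOV = 2·arctan(24.89 / (2 × 36.4658)) = 2·arctan(0.34128) ≈ 37.6873°.

37.69°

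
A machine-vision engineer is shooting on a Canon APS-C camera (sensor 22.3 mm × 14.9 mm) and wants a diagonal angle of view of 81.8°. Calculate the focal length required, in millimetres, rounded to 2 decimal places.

15.48 mm

Sensor diagonal = √(22.3² + 14.9²) = √719.3000 ≈ 26.8198 mm.
From α = 2·arctan(d/2f) we get f = d / (2·tan(α/2)).
With d = 26.8198 mm and α/2 = 40.9°, tan(α/2) ≈ 0.86623, so f ≈ 26.8198 / 1.73245 ≈ 15.4808 mm.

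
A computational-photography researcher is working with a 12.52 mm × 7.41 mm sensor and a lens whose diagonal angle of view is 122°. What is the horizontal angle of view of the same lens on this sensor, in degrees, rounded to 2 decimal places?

114.43°

Sensor diagonal = √(12.52² + 7.41²) = √211.6585 ≈ 14.5485 mm.
From the diagonal AOV: f = 14.5485 / (2·tan(61°)) = 14.5485 / 3.60810 ≈ 4.0322 mm.
Horizontal AOV = 2·arctan(12.52 / (2 × 4.0322)) = 2·arctan(1.55251) ≈ 114.4274°.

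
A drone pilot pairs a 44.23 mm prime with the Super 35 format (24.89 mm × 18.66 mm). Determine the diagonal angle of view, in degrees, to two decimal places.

Sensor diagonal = √(24.89² + 18.66²) = √967.7077 ≈ 31.1080 mm.
Angle of view α = 2·arctan(d/2f) with d = 31.1080 mm and f = 44.23 mm.
d/2f = 0.35166; arctan(0.35166) ≈ 19.3748°, so α ≈ 38.7496°.

38.75°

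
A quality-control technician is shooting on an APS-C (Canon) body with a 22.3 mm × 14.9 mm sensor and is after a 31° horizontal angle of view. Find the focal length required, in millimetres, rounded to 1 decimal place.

40.2 mm

From α = 2·arctan(w/2f) we get f = w / (2·tan(α/2)).
With w = 22.3 mm and α/2 = 15.5°, tan(α/2) ≈ 0.27732, so f ≈ 22.3 / 0.55465 ≈ 40.2056 mm.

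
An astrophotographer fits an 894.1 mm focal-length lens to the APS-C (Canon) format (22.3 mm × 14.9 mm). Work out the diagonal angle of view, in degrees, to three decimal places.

Sensor diagonal = √(22.3² + 14.9²) = √719.3000 ≈ 26.8198 mm.
Angle of view α = 2·arctan(d/2f) with d = 26.8198 mm and f = 894.1 mm.
d/2f = 0.01500; arctan(0.01500) ≈ 0.8593°, so α ≈ 1.7185°.

1.719°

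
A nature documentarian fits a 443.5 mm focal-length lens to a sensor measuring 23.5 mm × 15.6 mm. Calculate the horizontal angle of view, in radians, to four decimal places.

0.0530 rad

Angle of view α = 2·arctan(w/2f) with w = 23.5 mm and f = 443.5 mm.
w/2f = 0.02649; arctan(0.02649) ≈ 0.0265 rad, so α ≈ 0.0530 rad.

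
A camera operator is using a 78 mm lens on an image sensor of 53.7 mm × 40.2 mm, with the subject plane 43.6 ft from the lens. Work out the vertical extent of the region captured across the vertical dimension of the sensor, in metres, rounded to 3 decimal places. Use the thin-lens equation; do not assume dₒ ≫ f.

6.809 m

dₒ: 43.6 ft × 304.8 mm/ft = 13289.28 mm.
Similar triangles through the lens centre give W/dₒ = h/dᵢ; with 1/f = 1/dₒ + 1/dᵢ this gives W = h·(dₒ − f)/f.
W = 40.2 mm × (13289.3 − 78) / 78 = 40.2 × 169.3754 ≈ 6808.890 mm = 6.80889 m.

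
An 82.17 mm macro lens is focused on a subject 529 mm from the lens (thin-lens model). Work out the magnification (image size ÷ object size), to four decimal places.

0.1839×

Thin lens: 1/f = 1/dₒ + 1/dᵢ → 1/dᵢ = 1/82.17 − 1/529 = 0.0102795 mm⁻¹, so dᵢ ≈ 97.2807 mm.
Magnification m = dᵢ/dₒ = 97.2807/529 ≈ 0.18390.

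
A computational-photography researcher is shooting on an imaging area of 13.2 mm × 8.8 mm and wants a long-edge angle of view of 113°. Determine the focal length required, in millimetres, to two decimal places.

4.37 mm

From α = 2·arctan(w/2f) we get f = w / (2·tan(α/2)).
With w = 13.2 mm and α/2 = 56.5°, tan(α/2) ≈ 1.51084, so f ≈ 13.2 / 3.02167 ≈ 4.3684 mm.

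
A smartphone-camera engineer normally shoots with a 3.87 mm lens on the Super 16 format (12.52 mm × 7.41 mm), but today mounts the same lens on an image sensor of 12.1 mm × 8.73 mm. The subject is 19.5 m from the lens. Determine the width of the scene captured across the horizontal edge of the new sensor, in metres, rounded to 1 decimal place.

The focal length stays 3.87 mm; the relevant sensor dimension is now w = 12.1 mm. Object distance dₒ = 19.5 m = 19500 mm.
Thin-lens field width W = w·(dₒ − f)/f = 12.1 × (19500 − 3.87)/3.87 ≈ 60956.892 mm = 60.9569 m.

61.0 m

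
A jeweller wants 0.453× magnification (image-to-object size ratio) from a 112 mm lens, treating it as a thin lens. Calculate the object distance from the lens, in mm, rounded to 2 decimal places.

359.24 mm

With m = dᵢ/dₒ and 1/f = 1/dₒ + 1/dᵢ, substituting dᵢ = m·dₒ gives 1/f = (1 + 1/m)/dₒ, hence dₒ = f·(1 + 1/m).
dₒ = 112 × (1 + 1/0.453) = 112 × 3.20751 ≈ 359.241 mm.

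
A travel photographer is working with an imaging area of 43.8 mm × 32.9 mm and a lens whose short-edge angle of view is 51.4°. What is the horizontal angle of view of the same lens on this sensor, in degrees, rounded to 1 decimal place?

From the short-edge AOV: f = 32.9 / (2·tan(25.7°)) = 32.9 / 0.96253 ≈ 34.1806 mm.
Horizontal AOV = 2·arctan(43.8 / (2 × 34.1806)) = 2·arctan(0.64071) ≈ 65.2966°.

65.3°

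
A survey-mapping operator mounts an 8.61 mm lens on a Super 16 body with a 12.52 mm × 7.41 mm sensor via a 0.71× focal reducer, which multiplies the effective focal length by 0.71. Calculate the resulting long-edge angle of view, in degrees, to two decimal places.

Effective focal length f = 8.61 × 0.71 = 6.1131 mm.
α = 2·arctan(12.52 / (2 × 6.1131)) = 2·arctan(1.02403) ≈ 91.3604°.

91.36°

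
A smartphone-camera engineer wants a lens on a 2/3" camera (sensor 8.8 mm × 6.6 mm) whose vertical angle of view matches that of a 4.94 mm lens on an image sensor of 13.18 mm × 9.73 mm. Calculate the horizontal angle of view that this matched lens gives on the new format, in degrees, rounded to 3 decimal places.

Equal vertical AOV ⇒ f₂ = f₁ · 6.6/9.73 = 4.94 × 0.67831 ≈ 3.3509 mm.
Horizontal AOV on the new format = 2·arctan(8.8 / (2 × 3.3509)) = 2·arctan(1.31309) ≈ 105.4169°.

105.417°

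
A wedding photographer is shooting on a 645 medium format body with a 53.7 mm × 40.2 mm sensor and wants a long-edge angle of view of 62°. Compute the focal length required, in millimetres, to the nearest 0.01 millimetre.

From α = 2·arctan(w/2f) we get f = w / (2·tan(α/2)).
With w = 53.7 mm and α/2 = 31°, tan(α/2) ≈ 0.60086, so f ≈ 53.7 / 1.20172 ≈ 44.6859 mm.

44.69 mm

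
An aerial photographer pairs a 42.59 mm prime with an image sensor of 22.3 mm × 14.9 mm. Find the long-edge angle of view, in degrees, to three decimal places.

Angle of view α = 2·arctan(w/2f) with w = 22.3 mm and f = 42.59 mm.
w/2f = 0.26180; arctan(0.26180) ≈ 14.6707°, so α ≈ 29.3414°.

29.341°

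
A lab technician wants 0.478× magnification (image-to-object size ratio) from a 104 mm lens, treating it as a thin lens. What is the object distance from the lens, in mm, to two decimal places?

With m = dᵢ/dₒ and 1/f = 1/dₒ + 1/dᵢ, substituting dᵢ = m·dₒ gives 1/f = (1 + 1/m)/dₒ, hence dₒ = f·(1 + 1/m).
dₒ = 104 × (1 + 1/0.478) = 104 × 3.09205 ≈ 321.573 mm.

321.57 mm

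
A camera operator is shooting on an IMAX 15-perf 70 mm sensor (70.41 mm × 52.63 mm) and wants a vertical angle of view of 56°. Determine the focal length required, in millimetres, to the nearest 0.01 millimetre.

49.49 mm

From α = 2·arctan(h/2f) we get f = h / (2·tan(α/2)).
With h = 52.63 mm and α/2 = 28°, tan(α/2) ≈ 0.53171, so f ≈ 52.63 / 1.06342 ≈ 49.4913 mm.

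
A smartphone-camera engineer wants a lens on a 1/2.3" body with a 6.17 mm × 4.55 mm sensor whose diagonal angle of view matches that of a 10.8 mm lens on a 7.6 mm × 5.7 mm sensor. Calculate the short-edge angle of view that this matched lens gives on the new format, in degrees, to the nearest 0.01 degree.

Sensor diagonal = √(7.6² + 5.7²) = √90.2500 ≈ 9.5000 mm.
Sensor diagonal = √(6.17² + 4.55²) = √58.7714 ≈ 7.6663 mm.
Equal diagonal AOV ⇒ f₂ = f₁ · 7.6663/9.5000 = 10.8 × 0.80697 ≈ 8.7153 mm.
Short-edge AOV on the new format = 2·arctan(4.55 / (2 × 8.7153)) = 2·arctan(0.26103) ≈ 29.2595°.

29.26°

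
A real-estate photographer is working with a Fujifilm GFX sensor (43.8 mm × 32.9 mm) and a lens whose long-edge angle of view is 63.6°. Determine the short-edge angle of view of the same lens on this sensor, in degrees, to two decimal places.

49.95°

From the long-edge AOV: f = 43.8 / (2·tan(31.8°)) = 43.8 / 1.24005 ≈ 35.3211 mm.
Short-edge AOV = 2·arctan(32.9 / (2 × 35.3211)) = 2·arctan(0.46573) ≈ 49.9454°.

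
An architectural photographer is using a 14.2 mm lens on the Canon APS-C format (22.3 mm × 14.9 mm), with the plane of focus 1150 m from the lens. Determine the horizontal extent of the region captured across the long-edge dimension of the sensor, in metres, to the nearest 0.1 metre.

dₒ: 1150 m = 1.15e+06 mm.
Similar triangles through the lens centre give W/dₒ = w/dᵢ; with 1/f = 1/dₒ + 1/dᵢ this gives W = w·(dₒ − f)/f.
W = 22.3 mm × (1.15e+06 − 14.2) / 14.2 = 22.3 × 80984.9155 ≈ 1805963.615 mm = 1805.96 m.

1806.0 m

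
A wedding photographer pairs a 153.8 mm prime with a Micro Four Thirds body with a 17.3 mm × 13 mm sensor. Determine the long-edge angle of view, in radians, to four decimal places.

0.1124 rad

Angle of view α = 2·arctan(w/2f) with w = 17.3 mm and f = 153.8 mm.
w/2f = 0.05624; arctan(0.05624) ≈ 0.0562 rad, so α ≈ 0.1124 rad.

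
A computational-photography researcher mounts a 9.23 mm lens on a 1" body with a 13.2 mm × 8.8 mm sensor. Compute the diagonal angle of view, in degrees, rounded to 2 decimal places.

81.35°

Sensor diagonal = √(13.2² + 8.8²) = √251.6800 ≈ 15.8644 mm.
Angle of view α = 2·arctan(d/2f) with d = 15.8644 mm and f = 9.23 mm.
d/2f = 0.85939; arctan(0.85939) ≈ 40.6756°, so α ≈ 81.3512°.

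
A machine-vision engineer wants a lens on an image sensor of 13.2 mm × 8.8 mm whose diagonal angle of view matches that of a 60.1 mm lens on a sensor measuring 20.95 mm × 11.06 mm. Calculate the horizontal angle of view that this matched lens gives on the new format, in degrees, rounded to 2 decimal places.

18.63°

Sensor diagonal = √(20.95² + 11.06²) = √561.2261 ≈ 23.6902 mm.
Sensor diagonal = √(13.2² + 8.8²) = √251.6800 ≈ 15.8644 mm.
Equal diagonal AOV ⇒ f₂ = f₁ · 15.8644/23.6902 = 60.1 × 0.66966 ≈ 40.2467 mm.
Horizontal AOV on the new format = 2·arctan(13.2 / (2 × 40.2467)) = 2·arctan(0.16399) ≈ 18.6259°.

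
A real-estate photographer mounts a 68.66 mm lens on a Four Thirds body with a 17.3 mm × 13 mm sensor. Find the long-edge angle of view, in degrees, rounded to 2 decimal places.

Angle of view α = 2·arctan(w/2f) with w = 17.3 mm and f = 68.66 mm.
w/2f = 0.12598; arctan(0.12598) ≈ 7.1805°, so α ≈ 14.3609°.

14.36°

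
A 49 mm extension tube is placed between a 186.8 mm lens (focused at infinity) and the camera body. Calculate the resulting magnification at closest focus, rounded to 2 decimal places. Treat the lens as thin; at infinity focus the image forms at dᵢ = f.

The tube moves the image plane from f to f + e, so dᵢ = 186.8 + 49 = 235.8 mm. Focus is achieved when 1/f = 1/dₒ + 1/dᵢ, giving dₒ = 1/(1/f − 1/(f+e)).
Magnification m = dᵢ/dₒ = (f+e)·(1/f − 1/(f+e)) = e/f = 49/186.8 ≈ 0.2623.

0.26×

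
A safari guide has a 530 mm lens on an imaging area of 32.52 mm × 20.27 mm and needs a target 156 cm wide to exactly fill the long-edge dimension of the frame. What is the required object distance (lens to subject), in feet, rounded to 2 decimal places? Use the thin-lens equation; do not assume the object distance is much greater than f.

85.15 ft

W: 156 cm = 1560 mm.
Magnification m = w/W = dᵢ/dₒ; combined with 1/f = 1/dₒ + 1/dᵢ this gives dₒ = f·(1 + W/w).
dₒ = 530 mm × (1 + 1560/32.52) = 530 × 48.9705 ≈ 25954.354 mm = 25954.354/304.8 ft = 85.1521 ft.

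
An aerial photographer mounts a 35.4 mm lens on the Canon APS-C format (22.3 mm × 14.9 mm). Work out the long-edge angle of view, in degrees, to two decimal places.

Angle of view α = 2·arctan(w/2f) with w = 22.3 mm and f = 35.4 mm.
w/2f = 0.31497; arctan(0.31497) ≈ 17.4830°, so α ≈ 34.9659°.

34.97°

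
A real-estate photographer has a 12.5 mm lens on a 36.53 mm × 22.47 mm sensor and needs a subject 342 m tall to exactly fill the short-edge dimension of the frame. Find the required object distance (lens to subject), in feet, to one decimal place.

624.2 ft

W: 342 m = 342000 mm.
Magnification m = h/W = dᵢ/dₒ; combined with 1/f = 1/dₒ + 1/dᵢ this gives dₒ = f·(1 + W/h).
dₒ = 12.5 mm × (1 + 342000/22.47) = 12.5 × 15221.2937 ≈ 190266.172 mm = 190266.172/304.8 ft = 624.233 ft.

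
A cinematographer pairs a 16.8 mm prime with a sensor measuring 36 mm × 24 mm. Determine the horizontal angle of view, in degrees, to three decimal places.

93.950°

Angle of view α = 2·arctan(w/2f) with w = 36 mm and f = 16.8 mm.
w/2f = 1.07143; arctan(1.07143) ≈ 46.9749°, so α ≈ 93.9499°.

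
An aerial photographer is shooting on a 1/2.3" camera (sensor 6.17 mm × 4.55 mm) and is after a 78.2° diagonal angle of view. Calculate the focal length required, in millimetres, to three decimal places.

Sensor diagonal = √(6.17² + 4.55²) = √58.7714 ≈ 7.6663 mm.
From α = 2·arctan(d/2f) we get f = d / (2·tan(α/2)).
With d = 7.6663 mm and α/2 = 39.1°, tan(α/2) ≈ 0.81268, so f ≈ 7.6663 / 1.62536 ≈ 4.7167 mm.

4.717 mm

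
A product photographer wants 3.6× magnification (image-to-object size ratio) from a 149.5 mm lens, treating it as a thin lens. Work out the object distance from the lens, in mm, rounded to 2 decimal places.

191.03 mm

With m = dᵢ/dₒ and 1/f = 1/dₒ + 1/dᵢ, substituting dᵢ = m·dₒ gives 1/f = (1 + 1/m)/dₒ, hence dₒ = f·(1 + 1/m).
dₒ = 149.5 × (1 + 1/3.6) = 149.5 × 1.27778 ≈ 191.028 mm.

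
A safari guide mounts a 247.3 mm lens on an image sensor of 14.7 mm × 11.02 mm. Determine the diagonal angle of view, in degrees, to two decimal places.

Sensor diagonal = √(14.7² + 11.02²) = √337.5304 ≈ 18.3720 mm.
Angle of view α = 2·arctan(d/2f) with d = 18.3720 mm and f = 247.3 mm.
d/2f = 0.03715; arctan(0.03715) ≈ 2.1273°, so α ≈ 4.2546°.

4.25°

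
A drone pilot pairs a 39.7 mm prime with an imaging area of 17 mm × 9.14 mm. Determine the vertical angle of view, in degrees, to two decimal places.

13.13°

Angle of view α = 2·arctan(h/2f) with h = 9.14 mm and f = 39.7 mm.
h/2f = 0.11511; arctan(0.11511) ≈ 6.5666°, so α ≈ 13.1332°.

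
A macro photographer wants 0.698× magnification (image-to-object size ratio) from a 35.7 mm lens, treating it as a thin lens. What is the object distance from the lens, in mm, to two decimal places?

With m = dᵢ/dₒ and 1/f = 1/dₒ + 1/dᵢ, substituting dᵢ = m·dₒ gives 1/f = (1 + 1/m)/dₒ, hence dₒ = f·(1 + 1/m).
dₒ = 35.7 × (1 + 1/0.698) = 35.7 × 2.43266 ≈ 86.846 mm.

86.85 mm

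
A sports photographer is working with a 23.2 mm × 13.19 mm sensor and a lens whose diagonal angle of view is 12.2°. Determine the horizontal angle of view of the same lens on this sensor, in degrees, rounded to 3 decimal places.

10.616°

Sensor diagonal = √(23.2² + 13.19²) = √712.2161 ≈ 26.6874 mm.
From the diagonal AOV: f = 26.6874 / (2·tan(6.1°)) = 26.6874 / 0.21374 ≈ 124.8600 mm.
Horizontal AOV = 2·arctan(23.2 / (2 × 124.8600)) = 2·arctan(0.09290) ≈ 10.6155°.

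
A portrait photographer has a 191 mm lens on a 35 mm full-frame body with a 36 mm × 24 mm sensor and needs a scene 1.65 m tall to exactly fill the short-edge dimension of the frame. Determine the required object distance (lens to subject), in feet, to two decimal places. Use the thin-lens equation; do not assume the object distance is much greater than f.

43.71 ft

W: 1.65 m = 1650 mm.
Magnification m = h/W = dᵢ/dₒ; combined with 1/f = 1/dₒ + 1/dᵢ this gives dₒ = f·(1 + W/h).
dₒ = 191 mm × (1 + 1650/24) = 191 × 69.7500 ≈ 13322.250 mm = 13322.250/304.8 ft = 43.7082 ft.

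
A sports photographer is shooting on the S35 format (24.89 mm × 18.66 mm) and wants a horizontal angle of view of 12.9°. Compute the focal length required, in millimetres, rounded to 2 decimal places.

From α = 2·arctan(w/2f) we get f = w / (2·tan(α/2)).
With w = 24.89 mm and α/2 = 6.45°, tan(α/2) ≈ 0.11305, so f ≈ 24.89 / 0.22610 ≈ 110.0824 mm.

110.08 mm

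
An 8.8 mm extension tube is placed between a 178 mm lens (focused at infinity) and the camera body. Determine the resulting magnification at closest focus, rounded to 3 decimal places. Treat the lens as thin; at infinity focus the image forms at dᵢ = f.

The tube moves the image plane from f to f + e, so dᵢ = 178 + 8.8 = 186.8 mm. Focus is achieved when 1/f = 1/dₒ + 1/dᵢ, giving dₒ = 1/(1/f − 1/(f+e)).
Magnification m = dᵢ/dₒ = (f+e)·(1/f − 1/(f+e)) = e/f = 8.8/178 ≈ 0.0494.

0.049×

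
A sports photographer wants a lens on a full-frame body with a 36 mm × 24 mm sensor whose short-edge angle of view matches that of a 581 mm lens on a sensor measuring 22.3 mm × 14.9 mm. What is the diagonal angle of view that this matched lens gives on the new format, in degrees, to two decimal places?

2.65°

Equal short-edge AOV ⇒ f₂ = f₁ · 24/14.9 = 581 × 1.61074 ≈ 935.8389 mm.
Sensor diagonal = √(36² + 24²) = √1872.0000 ≈ 43.2666 mm.
Diagonal AOV on the new format = 2·arctan(43.2666 / (2 × 935.8389)) = 2·arctan(0.02312) ≈ 2.6485°.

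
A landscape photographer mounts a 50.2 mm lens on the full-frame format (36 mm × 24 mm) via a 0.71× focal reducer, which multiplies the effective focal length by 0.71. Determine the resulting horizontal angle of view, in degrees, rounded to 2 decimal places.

53.59°

Effective focal length f = 50.2 × 0.71 = 35.642 mm.
α = 2·arctan(36 / (2 × 35.642)) = 2·arctan(0.50502) ≈ 53.5896°.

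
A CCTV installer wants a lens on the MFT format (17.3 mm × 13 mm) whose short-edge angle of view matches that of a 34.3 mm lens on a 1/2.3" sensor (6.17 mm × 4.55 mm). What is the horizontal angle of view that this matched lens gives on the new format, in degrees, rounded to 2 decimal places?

10.09°

Equal short-edge AOV ⇒ f₂ = f₁ · 13/4.55 = 34.3 × 2.85714 ≈ 98.0000 mm.
Horizontal AOV on the new format = 2·arctan(17.3 / (2 × 98.0000)) = 2·arctan(0.08827) ≈ 10.0883°.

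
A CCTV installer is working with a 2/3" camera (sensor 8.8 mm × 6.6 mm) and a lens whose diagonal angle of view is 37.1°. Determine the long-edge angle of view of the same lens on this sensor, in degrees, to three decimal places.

30.054°

Sensor diagonal = √(8.8² + 6.6²) = √121.0000 ≈ 11.0000 mm.
From the diagonal AOV: f = 11.0000 / (2·tan(18.55°)) = 11.0000 / 0.67113 ≈ 16.3902 mm.
Long-edge AOV = 2·arctan(8.8 / (2 × 16.3902)) = 2·arctan(0.26845) ≈ 30.0538°.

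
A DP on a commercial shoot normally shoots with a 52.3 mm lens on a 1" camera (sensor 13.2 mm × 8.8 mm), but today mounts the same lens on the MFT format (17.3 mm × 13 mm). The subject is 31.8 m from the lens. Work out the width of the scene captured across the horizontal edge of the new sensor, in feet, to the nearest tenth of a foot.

The focal length stays 52.3 mm; the relevant sensor dimension is now w = 17.3 mm. Object distance dₒ = 31.8 m = 31800 mm.
Thin-lens field width W = w·(dₒ − f)/f = 17.3 × (31800 − 52.3)/52.3 ≈ 10501.629 mm = 10501.629/304.8 ft = 34.4542 ft.

34.5 ft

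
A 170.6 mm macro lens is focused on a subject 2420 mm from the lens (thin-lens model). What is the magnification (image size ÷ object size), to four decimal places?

0.0758×

Thin lens: 1/f = 1/dₒ + 1/dᵢ → 1/dᵢ = 1/170.6 − 1/2420 = 0.0054484 mm⁻¹, so dᵢ ≈ 183.5387 mm.
Magnification m = dᵢ/dₒ = 183.5387/2420 ≈ 0.07584.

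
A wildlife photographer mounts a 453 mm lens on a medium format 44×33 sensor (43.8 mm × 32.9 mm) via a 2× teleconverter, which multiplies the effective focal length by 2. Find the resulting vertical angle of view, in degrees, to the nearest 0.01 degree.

2.08°

Effective focal length f = 453 × 2 = 906 mm.
α = 2·arctan(32.9 / (2 × 906)) = 2·arctan(0.01816) ≈ 2.0804°.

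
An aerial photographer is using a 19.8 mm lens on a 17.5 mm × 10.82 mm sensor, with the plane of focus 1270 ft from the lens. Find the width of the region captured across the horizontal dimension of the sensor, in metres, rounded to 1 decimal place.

342.1 m

dₒ: 1270 ft × 304.8 mm/ft = 387095.99 mm.
Similar triangles through the lens centre give W/dₒ = w/dᵢ; with 1/f = 1/dₒ + 1/dᵢ this gives W = w·(dₒ − f)/f.
W = 17.5 mm × (387096 − 19.8) / 19.8 = 17.5 × 19549.3024 ≈ 342112.792 mm = 342.113 m.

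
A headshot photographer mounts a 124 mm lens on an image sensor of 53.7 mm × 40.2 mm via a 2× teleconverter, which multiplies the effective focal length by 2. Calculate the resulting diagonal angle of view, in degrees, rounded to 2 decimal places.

Effective focal length f = 124 × 2 = 248 mm.
Sensor diagonal = √(53.7² + 40.2²) = √4499.7300 ≈ 67.0800 mm.
α = 2·arctan(67.080 / (2 × 248)) = 2·arctan(0.13524) ≈ 15.4041°.

15.40°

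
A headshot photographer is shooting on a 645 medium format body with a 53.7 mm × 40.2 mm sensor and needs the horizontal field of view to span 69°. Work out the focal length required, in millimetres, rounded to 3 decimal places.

From α = 2·arctan(w/2f) we get f = w / (2·tan(α/2)).
With w = 53.7 mm and α/2 = 34.5°, tan(α/2) ≈ 0.68728, so f ≈ 53.7 / 1.37456 ≈ 39.0670 mm.

39.067 mm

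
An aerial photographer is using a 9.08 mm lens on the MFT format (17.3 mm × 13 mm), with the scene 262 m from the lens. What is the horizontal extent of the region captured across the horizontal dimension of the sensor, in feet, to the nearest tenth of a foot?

1637.7 ft

dₒ: 262 m = 262000 mm.
Similar triangles through the lens centre give W/dₒ = w/dᵢ; with 1/f = 1/dₒ + 1/dᵢ this gives W = w·(dₒ − f)/f.
W = 17.3 mm × (262000 − 9.08) / 9.08 = 17.3 × 28853.6256 ≈ 499167.722 mm = 499167.722/304.8 ft = 1637.69 ft.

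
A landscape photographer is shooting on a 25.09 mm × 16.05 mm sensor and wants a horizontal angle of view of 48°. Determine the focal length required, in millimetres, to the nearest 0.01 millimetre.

From α = 2·arctan(w/2f) we get f = w / (2·tan(α/2)).
With w = 25.09 mm and α/2 = 24°, tan(α/2) ≈ 0.44523, so f ≈ 25.09 / 0.89046 ≈ 28.1765 mm.

28.18 mm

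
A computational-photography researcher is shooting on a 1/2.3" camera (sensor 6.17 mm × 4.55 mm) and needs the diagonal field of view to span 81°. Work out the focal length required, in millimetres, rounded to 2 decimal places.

Sensor diagonal = √(6.17² + 4.55²) = √58.7714 ≈ 7.6663 mm.
From α = 2·arctan(d/2f) we get f = d / (2·tan(α/2)).
With d = 7.6663 mm and α/2 = 40.5°, tan(α/2) ≈ 0.85408, so f ≈ 7.6663 / 1.70816 ≈ 4.4880 mm.

4.49 mm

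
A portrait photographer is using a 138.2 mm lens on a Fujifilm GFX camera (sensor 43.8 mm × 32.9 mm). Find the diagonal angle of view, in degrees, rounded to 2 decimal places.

22.42°

Sensor diagonal = √(43.8² + 32.9²) = √3000.8500 ≈ 54.7800 mm.
Angle of view α = 2·arctan(d/2f) with d = 54.7800 mm and f = 138.2 mm.
d/2f = 0.19819; arctan(0.19819) ≈ 11.2102°, so α ≈ 22.4205°.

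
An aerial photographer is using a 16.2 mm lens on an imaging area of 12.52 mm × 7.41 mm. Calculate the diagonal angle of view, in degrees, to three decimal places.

48.363°

Sensor diagonal = √(12.52² + 7.41²) = √211.6585 ≈ 14.5485 mm.
Angle of view α = 2·arctan(d/2f) with d = 14.5485 mm and f = 16.2 mm.
d/2f = 0.44903; arctan(0.44903) ≈ 24.1814°, so α ≈ 48.3628°.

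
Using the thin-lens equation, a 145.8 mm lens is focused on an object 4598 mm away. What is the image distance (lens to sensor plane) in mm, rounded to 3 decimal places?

150.575 mm

1/dᵢ = 1/f − 1/dₒ = 1/145.8 − 1/4598 = 0.0066412 mm⁻¹.
dᵢ = 1/0.0066412 ≈ 150.5746 mm.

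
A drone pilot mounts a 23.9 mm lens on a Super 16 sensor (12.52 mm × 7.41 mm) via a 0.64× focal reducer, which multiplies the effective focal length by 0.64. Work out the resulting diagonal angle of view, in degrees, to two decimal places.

Effective focal length f = 23.9 × 0.64 = 15.296 mm.
Sensor diagonal = √(12.52² + 7.41²) = √211.6585 ≈ 14.5485 mm.
α = 2·arctan(14.548 / (2 × 15.296)) = 2·arctan(0.47557) ≈ 50.8683°.

50.87°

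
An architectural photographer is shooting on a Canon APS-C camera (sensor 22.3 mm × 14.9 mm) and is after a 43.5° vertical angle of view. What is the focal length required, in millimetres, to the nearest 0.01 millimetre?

18.67 mm

From α = 2·arctan(h/2f) we get f = h / (2·tan(α/2)).
With h = 14.9 mm and α/2 = 21.75°, tan(α/2) ≈ 0.39896, so f ≈ 14.9 / 0.79792 ≈ 18.6736 mm.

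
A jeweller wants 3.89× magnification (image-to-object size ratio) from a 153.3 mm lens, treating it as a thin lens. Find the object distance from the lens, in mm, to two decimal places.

192.71 mm

With m = dᵢ/dₒ and 1/f = 1/dₒ + 1/dᵢ, substituting dᵢ = m·dₒ gives 1/f = (1 + 1/m)/dₒ, hence dₒ = f·(1 + 1/m).
dₒ = 153.3 × (1 + 1/3.89) = 153.3 × 1.25707 ≈ 192.709 mm.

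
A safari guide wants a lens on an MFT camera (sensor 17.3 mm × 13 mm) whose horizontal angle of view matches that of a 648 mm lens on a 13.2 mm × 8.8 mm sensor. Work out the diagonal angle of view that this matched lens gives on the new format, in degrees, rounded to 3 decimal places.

Equal horizontal AOV ⇒ f₂ = f₁ · 17.3/13.2 = 648 × 1.31061 ≈ 849.2727 mm.
Sensor diagonal = √(17.3² + 13²) = √468.2900 ≈ 21.6400 mm.
Diagonal AOV on the new format = 2·arctan(21.6400 / (2 × 849.2727)) = 2·arctan(0.01274) ≈ 1.4599°.

1.460°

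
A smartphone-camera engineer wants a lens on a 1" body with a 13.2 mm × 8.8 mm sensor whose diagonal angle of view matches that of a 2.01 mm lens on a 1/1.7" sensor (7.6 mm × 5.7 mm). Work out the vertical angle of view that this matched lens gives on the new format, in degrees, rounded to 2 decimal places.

105.32°

Sensor diagonal = √(7.6² + 5.7²) = √90.2500 ≈ 9.5000 mm.
Sensor diagonal = √(13.2² + 8.8²) = √251.6800 ≈ 15.8644 mm.
Equal diagonal AOV ⇒ f₂ = f₁ · 15.8644/9.5000 = 2.01 × 1.66994 ≈ 3.3566 mm.
Vertical AOV on the new format = 2·arctan(8.8 / (2 × 3.3566)) = 2·arctan(1.31086) ≈ 105.3230°.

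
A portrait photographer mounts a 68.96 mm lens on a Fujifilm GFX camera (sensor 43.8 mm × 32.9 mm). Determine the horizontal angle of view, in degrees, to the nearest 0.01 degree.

Angle of view α = 2·arctan(w/2f) with w = 43.8 mm and f = 68.96 mm.
w/2f = 0.31758; arctan(0.31758) ≈ 17.6186°, so α ≈ 35.2371°.

35.24°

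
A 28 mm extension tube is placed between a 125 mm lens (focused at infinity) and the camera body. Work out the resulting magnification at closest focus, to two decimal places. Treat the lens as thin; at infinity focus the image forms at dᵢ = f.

0.22×

The tube moves the image plane from f to f + e, so dᵢ = 125 + 28 = 153 mm. Focus is achieved when 1/f = 1/dₒ + 1/dᵢ, giving dₒ = 1/(1/f − 1/(f+e)).
Magnification m = dᵢ/dₒ = (f+e)·(1/f − 1/(f+e)) = e/f = 28/125 ≈ 0.2240.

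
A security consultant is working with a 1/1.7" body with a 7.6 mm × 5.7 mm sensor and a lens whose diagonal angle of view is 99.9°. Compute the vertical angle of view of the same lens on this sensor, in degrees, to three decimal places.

71.037°

Sensor diagonal = √(7.6² + 5.7²) = √90.2500 ≈ 9.5000 mm.
From the diagonal AOV: f = 9.5000 / (2·tan(49.95°)) = 9.5000 / 2.37929 ≈ 3.9928 mm.
Vertical AOV = 2·arctan(5.7 / (2 × 3.9928)) = 2·arctan(0.71379) ≈ 71.0374°.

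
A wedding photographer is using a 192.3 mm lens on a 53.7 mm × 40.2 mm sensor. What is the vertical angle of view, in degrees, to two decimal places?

Angle of view α = 2·arctan(h/2f) with h = 40.2 mm and f = 192.3 mm.
h/2f = 0.10452; arctan(0.10452) ≈ 5.9671°, so α ≈ 11.9343°.

11.93°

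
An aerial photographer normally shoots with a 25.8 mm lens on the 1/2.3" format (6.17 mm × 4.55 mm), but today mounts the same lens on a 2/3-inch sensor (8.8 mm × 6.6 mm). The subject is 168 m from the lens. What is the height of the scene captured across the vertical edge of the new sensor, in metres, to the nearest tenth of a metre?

The focal length stays 25.8 mm; the relevant sensor dimension is now h = 6.6 mm. Object distance dₒ = 168 m = 168000 mm.
Thin-lens field height W = h·(dₒ − f)/f = 6.6 × (168000 − 25.8)/25.8 ≈ 42970.144 mm = 42.9701 m.

43.0 m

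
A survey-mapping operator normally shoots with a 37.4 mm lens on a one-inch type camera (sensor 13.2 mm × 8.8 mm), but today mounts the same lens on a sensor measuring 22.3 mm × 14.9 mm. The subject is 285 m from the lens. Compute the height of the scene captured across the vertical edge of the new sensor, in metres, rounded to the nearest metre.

114 m

The focal length stays 37.4 mm; the relevant sensor dimension is now h = 14.9 mm. Object distance dₒ = 285 m = 285000 mm.
Thin-lens field height W = h·(dₒ − f)/f = 14.9 × (285000 − 37.4)/37.4 ≈ 113527.881 mm = 113.528 m.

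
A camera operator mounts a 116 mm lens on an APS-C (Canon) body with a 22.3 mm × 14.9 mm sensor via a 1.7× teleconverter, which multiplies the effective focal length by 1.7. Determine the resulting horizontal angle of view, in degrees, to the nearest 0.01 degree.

6.47°

Effective focal length f = 116 × 1.7 = 197.2 mm.
α = 2·arctan(22.3 / (2 × 197.2)) = 2·arctan(0.05654) ≈ 6.4723°.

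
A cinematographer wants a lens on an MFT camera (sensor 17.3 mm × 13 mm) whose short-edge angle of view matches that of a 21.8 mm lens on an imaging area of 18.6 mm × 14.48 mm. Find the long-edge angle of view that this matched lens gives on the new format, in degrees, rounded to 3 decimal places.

Equal short-edge AOV ⇒ f₂ = f₁ · 13/14.48 = 21.8 × 0.89779 ≈ 19.5718 mm.
Long-edge AOV on the new format = 2·arctan(17.3 / (2 × 19.5718)) = 2·arctan(0.44196) ≈ 47.6872°.

47.687°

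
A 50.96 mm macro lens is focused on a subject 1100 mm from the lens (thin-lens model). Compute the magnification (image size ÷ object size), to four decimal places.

Thin lens: 1/f = 1/dₒ + 1/dᵢ → 1/dᵢ = 1/50.96 − 1/1100 = 0.0187141 mm⁻¹, so dᵢ ≈ 53.4355 mm.
Magnification m = dᵢ/dₒ = 53.4355/1100 ≈ 0.04858.

0.0486×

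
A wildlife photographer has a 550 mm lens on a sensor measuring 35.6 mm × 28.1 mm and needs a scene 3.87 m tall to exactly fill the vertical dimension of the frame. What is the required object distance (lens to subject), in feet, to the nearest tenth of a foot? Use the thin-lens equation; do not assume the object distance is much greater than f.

W: 3.87 m = 3870 mm.
Magnification m = h/W = dᵢ/dₒ; combined with 1/f = 1/dₒ + 1/dᵢ this gives dₒ = f·(1 + W/h).
dₒ = 550 mm × (1 + 3870/28.1) = 550 × 138.7224 ≈ 76297.331 mm = 76297.331/304.8 ft = 250.319 ft.

250.3 ft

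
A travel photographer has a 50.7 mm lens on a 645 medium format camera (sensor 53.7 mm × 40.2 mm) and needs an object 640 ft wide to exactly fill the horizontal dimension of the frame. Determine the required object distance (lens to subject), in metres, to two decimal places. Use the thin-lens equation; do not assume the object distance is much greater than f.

184.22 m

W: 640 ft × 304.8 mm/ft = 195071.99 mm.
Magnification m = w/W = dᵢ/dₒ; combined with 1/f = 1/dₒ + 1/dᵢ this gives dₒ = f·(1 + W/w).
dₒ = 50.7 mm × (1 + 195072/53.7) = 50.7 × 3633.6256 ≈ 184224.817 mm = 184.225 m.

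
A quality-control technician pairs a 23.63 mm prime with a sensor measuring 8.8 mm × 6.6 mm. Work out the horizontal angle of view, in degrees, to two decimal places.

Angle of view α = 2·arctan(w/2f) with w = 8.8 mm and f = 23.63 mm.
w/2f = 0.18620; arctan(0.18620) ≈ 10.5479°, so α ≈ 21.0958°.

21.10°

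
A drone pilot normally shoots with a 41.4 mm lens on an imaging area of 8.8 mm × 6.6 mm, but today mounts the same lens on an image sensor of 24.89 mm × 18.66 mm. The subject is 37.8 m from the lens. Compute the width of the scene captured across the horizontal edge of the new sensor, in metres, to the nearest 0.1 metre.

The focal length stays 41.4 mm; the relevant sensor dimension is now w = 24.89 mm. Object distance dₒ = 37.8 m = 37800 mm.
Thin-lens field width W = w·(dₒ − f)/f = 24.89 × (37800 − 41.4)/41.4 ≈ 22700.762 mm = 22.7008 m.

22.7 m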